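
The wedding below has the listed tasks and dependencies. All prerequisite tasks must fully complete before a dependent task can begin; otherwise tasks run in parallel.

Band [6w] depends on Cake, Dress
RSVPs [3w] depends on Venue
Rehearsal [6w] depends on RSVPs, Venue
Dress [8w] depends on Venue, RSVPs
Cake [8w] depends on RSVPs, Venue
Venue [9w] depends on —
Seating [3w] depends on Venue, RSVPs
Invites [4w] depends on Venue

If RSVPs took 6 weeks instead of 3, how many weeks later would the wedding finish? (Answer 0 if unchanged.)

Actual critical path: Venue→RSVPs→Dress→Band = 9+3+8+6 = 26 ⇒ 26 weeks.
RSVPs lies on that path, so at 6 weeks the path becomes 29 weeks.
That remains the longest chain; total 29 weeks.
Change in finish: 29 − 26 = +3 weeks.

3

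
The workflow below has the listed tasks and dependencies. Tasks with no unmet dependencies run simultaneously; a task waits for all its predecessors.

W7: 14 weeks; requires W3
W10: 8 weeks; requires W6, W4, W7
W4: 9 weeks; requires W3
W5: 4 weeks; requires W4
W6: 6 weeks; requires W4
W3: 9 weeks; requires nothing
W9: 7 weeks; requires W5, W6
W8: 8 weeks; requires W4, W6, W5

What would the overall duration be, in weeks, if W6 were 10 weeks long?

36

Baseline: W3→W4→W6→W8 = 9+9+6+8 = 32 → 32 weeks.
W6 is on the critical path; changing it to 10 makes that path 36 weeks.
That remains the longest chain; total 36 weeks.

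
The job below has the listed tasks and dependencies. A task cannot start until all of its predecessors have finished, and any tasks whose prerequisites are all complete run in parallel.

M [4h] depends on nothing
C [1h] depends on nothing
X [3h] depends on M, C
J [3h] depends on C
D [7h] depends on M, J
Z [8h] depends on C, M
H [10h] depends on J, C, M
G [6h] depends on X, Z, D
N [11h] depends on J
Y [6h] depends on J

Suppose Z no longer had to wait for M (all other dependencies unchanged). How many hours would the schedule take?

With the dependency in place, M→Z→G = 4+8+6 = 18 sets the finish at 18 hours.
Without M→Z, Z's earliest start moves from 4 to 1.
The longest chain is now M→D→G = 4+7+6 = 17, so the schedule takes 17 hours.

17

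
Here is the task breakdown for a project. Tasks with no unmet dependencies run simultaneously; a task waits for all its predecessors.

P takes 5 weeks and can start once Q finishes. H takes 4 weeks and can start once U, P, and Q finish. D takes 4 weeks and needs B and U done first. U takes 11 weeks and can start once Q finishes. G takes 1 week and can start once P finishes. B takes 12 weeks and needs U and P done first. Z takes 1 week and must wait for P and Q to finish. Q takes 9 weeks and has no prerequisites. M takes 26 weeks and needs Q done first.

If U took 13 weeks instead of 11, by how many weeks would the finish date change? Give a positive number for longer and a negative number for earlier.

2

As given, the longest chain is Q→U→B→D = 9+11+12+4 = 36, so the finish is 36 weeks.
U lies on that path, so at 13 weeks the path becomes 38 weeks.
No other chain overtakes it, so the finish is 38 weeks.
Change in finish: 38 − 36 = +2 weeks.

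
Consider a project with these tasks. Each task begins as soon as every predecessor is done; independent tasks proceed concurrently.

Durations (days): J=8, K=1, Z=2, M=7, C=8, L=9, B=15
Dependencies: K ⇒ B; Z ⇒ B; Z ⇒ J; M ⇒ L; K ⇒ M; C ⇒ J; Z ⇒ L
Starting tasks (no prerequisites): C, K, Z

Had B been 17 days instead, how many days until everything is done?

Actual critical path: Z→B = 2+15 = 17 ⇒ 17 days.
B lies on that path, so at 17 days the path becomes 19 days.
No other chain overtakes it, so the finish is 19 days.

19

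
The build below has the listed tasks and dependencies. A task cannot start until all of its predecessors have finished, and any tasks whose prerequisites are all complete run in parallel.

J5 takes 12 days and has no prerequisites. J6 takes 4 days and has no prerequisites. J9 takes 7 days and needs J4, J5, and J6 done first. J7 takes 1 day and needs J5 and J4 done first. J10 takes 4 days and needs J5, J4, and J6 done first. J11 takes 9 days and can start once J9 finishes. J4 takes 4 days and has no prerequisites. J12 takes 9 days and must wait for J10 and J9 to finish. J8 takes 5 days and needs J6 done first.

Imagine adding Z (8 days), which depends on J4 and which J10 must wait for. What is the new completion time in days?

Originally the schedule takes 28 days.
With Z inserted, J10 now waits for max(J5, J4, J6, Z).
New critical path: J5→J9→J11 = 12+7+9 = 28 ⇒ 28 days.

28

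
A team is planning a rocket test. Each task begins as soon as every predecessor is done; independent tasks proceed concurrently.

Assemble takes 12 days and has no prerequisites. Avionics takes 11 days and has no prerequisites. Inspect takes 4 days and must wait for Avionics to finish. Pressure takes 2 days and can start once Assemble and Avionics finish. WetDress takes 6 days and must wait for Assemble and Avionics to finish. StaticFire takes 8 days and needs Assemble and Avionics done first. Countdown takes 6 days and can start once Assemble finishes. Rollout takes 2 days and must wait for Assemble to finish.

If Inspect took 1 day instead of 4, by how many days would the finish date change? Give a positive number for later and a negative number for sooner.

0

Critical path before the change: Assemble→StaticFire = 12+8 = 20 giving 20 days.
Inspect has 5 days of float (longest path through it is 15).
The critical path is still Assemble→StaticFire; finish is now 20 days.
Change in finish: 20 − 20 = +0 days.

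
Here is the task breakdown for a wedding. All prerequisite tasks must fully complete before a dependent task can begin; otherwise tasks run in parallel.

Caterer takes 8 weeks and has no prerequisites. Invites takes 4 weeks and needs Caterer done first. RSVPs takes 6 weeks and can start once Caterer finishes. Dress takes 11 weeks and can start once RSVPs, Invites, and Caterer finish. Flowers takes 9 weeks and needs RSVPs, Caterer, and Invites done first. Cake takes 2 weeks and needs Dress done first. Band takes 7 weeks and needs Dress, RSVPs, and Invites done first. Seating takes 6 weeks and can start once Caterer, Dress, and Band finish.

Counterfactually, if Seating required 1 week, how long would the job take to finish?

As given, the longest chain is Caterer→RSVPs→Dress→Band→Seating = 8+6+11+7+6 = 38, so the finish is 38 weeks.
Since Seating is critical, the -5 change carries straight to that chain (now 33 weeks).
That remains the longest chain; total 33 weeks.

33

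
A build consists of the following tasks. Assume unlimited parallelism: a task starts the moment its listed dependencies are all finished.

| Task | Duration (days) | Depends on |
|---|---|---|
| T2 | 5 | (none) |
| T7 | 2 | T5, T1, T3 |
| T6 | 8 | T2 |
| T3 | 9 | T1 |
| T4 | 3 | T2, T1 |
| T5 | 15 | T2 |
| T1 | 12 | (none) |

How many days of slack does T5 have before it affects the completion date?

The longest chain is T1→T3→T7 = 12+9+2 = 23; overall finish 23 days.
T5 finishes as early as 20 and must finish by 21.
So T5 can slip 21 − 20 = 1 day.

1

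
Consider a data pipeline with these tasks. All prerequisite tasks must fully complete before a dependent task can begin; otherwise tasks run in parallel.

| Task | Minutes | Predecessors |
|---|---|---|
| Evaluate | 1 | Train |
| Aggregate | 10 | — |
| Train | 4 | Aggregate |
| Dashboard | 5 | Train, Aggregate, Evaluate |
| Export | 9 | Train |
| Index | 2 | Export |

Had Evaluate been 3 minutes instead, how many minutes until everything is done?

Actual critical path: Aggregate→Train→Export→Index = 10+4+9+2 = 25 ⇒ 25 minutes.
The longest path through Evaluate is only 20 minutes, so Evaluate has float 5.
That remains the longest chain; total 25 minutes.

25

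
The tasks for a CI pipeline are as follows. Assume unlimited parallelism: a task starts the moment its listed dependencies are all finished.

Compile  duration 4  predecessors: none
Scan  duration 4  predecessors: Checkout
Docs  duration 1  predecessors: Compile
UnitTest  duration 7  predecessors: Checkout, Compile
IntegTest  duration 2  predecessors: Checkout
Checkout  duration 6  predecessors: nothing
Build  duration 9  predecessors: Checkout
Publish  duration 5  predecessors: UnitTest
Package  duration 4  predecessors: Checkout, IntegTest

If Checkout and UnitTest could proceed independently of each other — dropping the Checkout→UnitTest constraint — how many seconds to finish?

16

With the dependency in place, Checkout→UnitTest→Publish = 6+7+5 = 18 sets the finish at 18 seconds.
Without Checkout→UnitTest, UnitTest's earliest start moves from 6 to 4.
The longest chain is now Compile→UnitTest→Publish = 4+7+5 = 16, so the plan takes 16 seconds.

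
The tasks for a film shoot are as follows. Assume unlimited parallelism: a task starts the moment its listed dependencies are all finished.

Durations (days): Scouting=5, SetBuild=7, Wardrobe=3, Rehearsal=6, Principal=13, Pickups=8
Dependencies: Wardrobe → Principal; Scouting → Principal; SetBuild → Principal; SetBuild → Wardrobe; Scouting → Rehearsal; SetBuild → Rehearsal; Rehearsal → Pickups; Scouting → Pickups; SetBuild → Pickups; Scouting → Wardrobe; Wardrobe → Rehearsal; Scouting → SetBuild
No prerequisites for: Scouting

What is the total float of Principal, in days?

Critical path: Scouting→SetBuild→Wardrobe→Rehearsal→Pickups = 5+7+3+6+8 = 29, so the finish is 29 days.
The longest chain containing Principal totals 28 days.
Slack of Principal = 16 − 15 = 1 day.

1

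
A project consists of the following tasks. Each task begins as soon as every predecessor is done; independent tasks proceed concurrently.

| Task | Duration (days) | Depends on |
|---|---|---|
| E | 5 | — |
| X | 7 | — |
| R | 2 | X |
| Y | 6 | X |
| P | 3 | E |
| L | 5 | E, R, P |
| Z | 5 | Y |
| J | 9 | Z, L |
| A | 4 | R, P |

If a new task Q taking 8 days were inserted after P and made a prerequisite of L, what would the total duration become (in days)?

Originally the project takes 27 days.
With Q inserted, L now waits for max(E, R, P, Q).
New critical path: E→P→Q→L→J = 5+3+8+5+9 = 30 ⇒ 30 days.

30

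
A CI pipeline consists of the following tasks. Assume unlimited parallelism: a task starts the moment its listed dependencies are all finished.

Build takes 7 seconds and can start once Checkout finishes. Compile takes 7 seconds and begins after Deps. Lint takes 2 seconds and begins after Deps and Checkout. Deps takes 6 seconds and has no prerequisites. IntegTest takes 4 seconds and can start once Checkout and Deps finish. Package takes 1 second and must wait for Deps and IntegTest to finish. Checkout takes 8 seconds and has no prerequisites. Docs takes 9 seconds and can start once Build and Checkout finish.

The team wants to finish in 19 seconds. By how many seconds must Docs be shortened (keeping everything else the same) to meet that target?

5

Current finish: 24 seconds; target: 19.
Docs is on every critical path, so each second cut from Docs cuts the finish by one (this holds down to a finish of 16).
Need 24 − 19 = 5 seconds off Docs → Docs becomes 4 seconds, finish becomes 19.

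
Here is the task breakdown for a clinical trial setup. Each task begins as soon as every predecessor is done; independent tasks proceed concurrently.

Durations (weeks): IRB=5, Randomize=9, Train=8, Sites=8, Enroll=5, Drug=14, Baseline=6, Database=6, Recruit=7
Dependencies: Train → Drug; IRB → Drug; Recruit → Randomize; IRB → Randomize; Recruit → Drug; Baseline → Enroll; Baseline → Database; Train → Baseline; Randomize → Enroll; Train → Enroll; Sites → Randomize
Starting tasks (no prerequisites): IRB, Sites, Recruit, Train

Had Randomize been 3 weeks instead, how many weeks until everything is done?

22

Critical path before the change: Sites→Randomize→Enroll = 8+9+5 = 22 giving 22 weeks.
Randomize lies on that path, so at 3 weeks the path becomes 16 weeks.
The binding chain switches to Train→Drug = 8+14 = 22; finish 22 weeks.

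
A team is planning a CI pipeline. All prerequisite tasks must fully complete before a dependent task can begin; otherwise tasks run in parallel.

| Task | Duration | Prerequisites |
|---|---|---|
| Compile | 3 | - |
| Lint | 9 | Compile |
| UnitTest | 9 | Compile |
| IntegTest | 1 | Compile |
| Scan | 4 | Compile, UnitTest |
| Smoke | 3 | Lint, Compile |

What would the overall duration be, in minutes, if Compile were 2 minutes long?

15

Baseline: Compile→UnitTest→Scan = 3+9+4 = 16 → 16 minutes.
Since Compile is critical, the -1 change carries straight to that chain (now 15 minutes).
That remains the longest chain; total 15 minutes.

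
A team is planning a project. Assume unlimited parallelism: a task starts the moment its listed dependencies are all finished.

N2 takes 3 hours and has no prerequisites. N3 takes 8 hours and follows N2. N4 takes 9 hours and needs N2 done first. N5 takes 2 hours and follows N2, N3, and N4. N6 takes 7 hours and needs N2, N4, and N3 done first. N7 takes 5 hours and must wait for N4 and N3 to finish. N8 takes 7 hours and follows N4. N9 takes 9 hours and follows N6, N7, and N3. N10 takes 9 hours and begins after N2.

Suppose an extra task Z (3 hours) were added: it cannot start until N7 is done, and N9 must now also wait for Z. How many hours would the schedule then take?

29

Originally the schedule takes 28 hours.
With Z inserted, N9 now waits for max(N6, N7, N3, Z).
New critical path: N2→N4→N7→Z→N9 = 3+9+5+3+9 = 29 ⇒ 29 hours.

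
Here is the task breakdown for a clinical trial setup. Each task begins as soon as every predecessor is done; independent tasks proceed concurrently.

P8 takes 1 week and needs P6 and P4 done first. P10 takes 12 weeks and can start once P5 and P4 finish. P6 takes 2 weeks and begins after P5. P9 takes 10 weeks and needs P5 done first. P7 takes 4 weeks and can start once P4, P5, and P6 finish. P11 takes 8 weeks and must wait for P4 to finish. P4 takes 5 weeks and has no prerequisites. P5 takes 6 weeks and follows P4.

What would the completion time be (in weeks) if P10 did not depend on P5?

21

With the dependency in place, P4→P5→P10 = 5+6+12 = 23 sets the finish at 23 weeks.
Without P5→P10, P10's earliest start moves from 11 to 5.
New critical path: P4→P5→P9 = 5+6+10 = 21 ⇒ 21 weeks.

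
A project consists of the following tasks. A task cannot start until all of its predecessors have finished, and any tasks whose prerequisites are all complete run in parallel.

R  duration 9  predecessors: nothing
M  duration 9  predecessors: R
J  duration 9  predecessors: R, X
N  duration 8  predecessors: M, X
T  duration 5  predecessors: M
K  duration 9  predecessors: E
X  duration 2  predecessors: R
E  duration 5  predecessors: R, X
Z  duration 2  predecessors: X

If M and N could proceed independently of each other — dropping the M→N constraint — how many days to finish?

Before: longest chain R→M→N = 9+9+8 = 26, finish 26.
Without M→N, N's earliest start moves from 18 to 11.
The longest chain is now R→X→E→K = 9+2+5+9 = 25, so the project takes 25 days.

25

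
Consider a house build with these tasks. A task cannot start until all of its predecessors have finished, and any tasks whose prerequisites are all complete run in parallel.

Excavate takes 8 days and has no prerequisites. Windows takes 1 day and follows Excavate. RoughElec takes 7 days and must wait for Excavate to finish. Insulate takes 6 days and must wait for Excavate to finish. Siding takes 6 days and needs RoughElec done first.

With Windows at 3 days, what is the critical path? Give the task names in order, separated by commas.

Excavate, RoughElec, Siding

Baseline: Excavate→RoughElec→Siding = 8+7+6 = 21 → 21 days.
Windows has 12 days of float (longest path through it is 9).
The critical path is still Excavate→RoughElec→Siding; finish is now 21 days.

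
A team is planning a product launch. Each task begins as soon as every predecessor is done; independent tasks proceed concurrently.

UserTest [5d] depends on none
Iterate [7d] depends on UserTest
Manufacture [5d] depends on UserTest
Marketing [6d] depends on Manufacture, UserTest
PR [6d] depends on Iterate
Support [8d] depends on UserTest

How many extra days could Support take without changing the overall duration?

The longest chain is UserTest→Iterate→PR = 5+7+6 = 18; overall finish 18 days.
Longest path through Support: 13 days (earliest finish 13, latest finish 18).
Float = 18 − 13 = 5.

5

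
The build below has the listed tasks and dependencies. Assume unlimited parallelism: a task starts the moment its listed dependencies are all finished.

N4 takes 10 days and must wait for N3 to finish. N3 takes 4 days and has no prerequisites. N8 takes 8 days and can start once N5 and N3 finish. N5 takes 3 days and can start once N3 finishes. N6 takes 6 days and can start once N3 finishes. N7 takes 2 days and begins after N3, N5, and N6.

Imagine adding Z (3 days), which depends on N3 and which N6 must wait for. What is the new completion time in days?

Originally the plan takes 15 days.
With Z inserted, N6 now waits for max(N3, Z).
New critical path: N3→Z→N6→N7 = 4+3+6+2 = 15 ⇒ 15 days.

15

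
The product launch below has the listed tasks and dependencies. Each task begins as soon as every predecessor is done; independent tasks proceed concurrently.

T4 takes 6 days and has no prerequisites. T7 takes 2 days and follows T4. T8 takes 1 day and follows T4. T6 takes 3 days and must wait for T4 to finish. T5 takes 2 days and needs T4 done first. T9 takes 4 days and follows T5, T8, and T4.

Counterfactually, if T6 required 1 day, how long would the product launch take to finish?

The binding path is T4→T5→T9 = 6+2+4 = 12; finish at 12 days.
T6 has 3 days of float (longest path through it is 9).
No other chain overtakes it, so the finish is 12 days.

12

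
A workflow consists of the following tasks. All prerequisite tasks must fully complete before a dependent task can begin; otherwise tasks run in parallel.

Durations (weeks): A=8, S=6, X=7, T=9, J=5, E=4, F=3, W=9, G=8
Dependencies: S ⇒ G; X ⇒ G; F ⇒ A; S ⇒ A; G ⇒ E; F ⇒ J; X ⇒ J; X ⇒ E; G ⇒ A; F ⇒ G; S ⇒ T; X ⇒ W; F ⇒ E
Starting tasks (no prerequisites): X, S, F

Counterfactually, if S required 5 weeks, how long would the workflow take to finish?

23

Critical path before the change: X→G→A = 7+8+8 = 23 giving 23 weeks.
The longest path through S is only 22 weeks, so S has float 1.
No other chain overtakes it, so the finish is 23 weeks.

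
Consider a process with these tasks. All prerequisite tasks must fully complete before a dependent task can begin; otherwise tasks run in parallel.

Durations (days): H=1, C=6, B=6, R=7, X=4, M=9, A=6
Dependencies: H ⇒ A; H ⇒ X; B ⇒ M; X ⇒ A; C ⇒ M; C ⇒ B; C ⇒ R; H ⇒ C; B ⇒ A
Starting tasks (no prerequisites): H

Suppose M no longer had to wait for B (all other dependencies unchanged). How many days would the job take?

19

Original critical path: H→C→B→M = 1+6+6+9 = 22 ⇒ 22 days.
Without B→M, M's earliest start moves from 13 to 7.
After: H→C→B→A = 1+6+6+6 = 19 → 19 days.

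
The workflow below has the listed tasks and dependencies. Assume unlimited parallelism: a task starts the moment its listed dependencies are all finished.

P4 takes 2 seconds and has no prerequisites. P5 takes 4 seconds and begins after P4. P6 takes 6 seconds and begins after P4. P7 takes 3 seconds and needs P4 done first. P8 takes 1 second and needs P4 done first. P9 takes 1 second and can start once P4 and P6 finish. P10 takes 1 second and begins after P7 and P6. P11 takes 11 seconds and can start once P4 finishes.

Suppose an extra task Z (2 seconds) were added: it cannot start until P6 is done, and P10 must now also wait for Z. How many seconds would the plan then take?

13

Originally the plan takes 13 seconds.
With Z inserted, P10 now waits for max(P7, P6, Z).
New critical path: P4→P11 = 2+11 = 13 ⇒ 13 seconds.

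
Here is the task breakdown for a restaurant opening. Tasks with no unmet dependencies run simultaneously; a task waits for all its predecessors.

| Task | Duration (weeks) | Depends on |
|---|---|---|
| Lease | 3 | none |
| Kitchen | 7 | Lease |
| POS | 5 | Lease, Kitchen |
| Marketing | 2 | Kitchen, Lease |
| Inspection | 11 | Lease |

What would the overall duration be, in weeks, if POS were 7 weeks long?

Baseline: Lease→Kitchen→POS = 3+7+5 = 15 → 15 weeks.
POS is on the critical path; changing it to 7 makes that path 17 weeks.
No other chain overtakes it, so the finish is 17 weeks.

17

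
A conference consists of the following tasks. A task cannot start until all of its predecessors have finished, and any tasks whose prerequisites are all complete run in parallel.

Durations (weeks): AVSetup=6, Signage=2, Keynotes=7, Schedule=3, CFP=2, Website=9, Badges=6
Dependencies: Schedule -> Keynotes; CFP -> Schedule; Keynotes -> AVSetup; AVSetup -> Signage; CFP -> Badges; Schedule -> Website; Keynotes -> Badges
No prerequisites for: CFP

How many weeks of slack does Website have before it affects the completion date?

6

The longest chain is CFP→Schedule→Keynotes→AVSetup→Signage = 2+3+7+6+2 = 20; overall finish 20 weeks.
Longest path through Website: 14 weeks (earliest finish 14, latest finish 20).
Slack of Website = 11 − 5 = 6 weeks.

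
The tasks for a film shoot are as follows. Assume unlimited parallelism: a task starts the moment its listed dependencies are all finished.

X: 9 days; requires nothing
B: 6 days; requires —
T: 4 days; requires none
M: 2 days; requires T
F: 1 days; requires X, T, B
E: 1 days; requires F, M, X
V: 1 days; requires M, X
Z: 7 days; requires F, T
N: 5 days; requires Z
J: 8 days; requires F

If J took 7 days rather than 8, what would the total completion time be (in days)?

Baseline: X→F→Z→N = 9+1+7+5 = 22 → 22 days.
J has 4 days of float (longest path through it is 18).
That remains the longest chain; total 22 days.

22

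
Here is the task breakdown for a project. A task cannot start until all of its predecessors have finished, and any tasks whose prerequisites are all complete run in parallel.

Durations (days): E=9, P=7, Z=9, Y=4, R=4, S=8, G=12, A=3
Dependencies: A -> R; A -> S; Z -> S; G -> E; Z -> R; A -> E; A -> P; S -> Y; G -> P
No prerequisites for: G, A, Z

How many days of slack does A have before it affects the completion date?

The longest chain is G→E = 12+9 = 21; overall finish 21 days.
The longest chain containing A totals 15 days.
So A can slip 9 − 3 = 6 days.

6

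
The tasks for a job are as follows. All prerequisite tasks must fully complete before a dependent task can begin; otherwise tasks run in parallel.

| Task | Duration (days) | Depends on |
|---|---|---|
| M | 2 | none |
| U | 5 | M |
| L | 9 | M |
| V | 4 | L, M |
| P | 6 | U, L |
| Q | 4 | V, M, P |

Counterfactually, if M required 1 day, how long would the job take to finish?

20

The binding path is M→L→P→Q = 2+9+6+4 = 21; finish at 21 days.
Since M is critical, the -1 change carries straight to that chain (now 20 days).
The critical path is still M→L→P→Q; finish is now 20 days.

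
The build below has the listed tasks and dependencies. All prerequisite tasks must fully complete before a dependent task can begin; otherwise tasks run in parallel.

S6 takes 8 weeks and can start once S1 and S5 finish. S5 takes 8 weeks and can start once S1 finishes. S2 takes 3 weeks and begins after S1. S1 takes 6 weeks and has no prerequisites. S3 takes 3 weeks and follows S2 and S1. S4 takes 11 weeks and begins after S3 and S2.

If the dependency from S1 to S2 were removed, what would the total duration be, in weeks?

22

Before: longest chain S1→S2→S3→S4 = 6+3+3+11 = 23, finish 23.
Without S1→S2, S2's earliest start moves from 6 to 0.
The longest chain is now S1→S5→S6 = 6+8+8 = 22, so the job takes 22 weeks.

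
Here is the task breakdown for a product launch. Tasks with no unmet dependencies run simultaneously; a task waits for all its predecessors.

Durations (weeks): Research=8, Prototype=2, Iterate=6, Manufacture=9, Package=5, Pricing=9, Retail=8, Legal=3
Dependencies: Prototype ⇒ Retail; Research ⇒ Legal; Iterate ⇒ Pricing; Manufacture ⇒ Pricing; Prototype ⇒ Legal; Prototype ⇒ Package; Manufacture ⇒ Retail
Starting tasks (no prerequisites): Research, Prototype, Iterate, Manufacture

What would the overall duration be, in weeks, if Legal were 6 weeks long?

18

Baseline: Manufacture→Pricing = 9+9 = 18 → 18 weeks.
The longest path through Legal is only 11 weeks, so Legal has float 7.
No other chain overtakes it, so the finish is 18 weeks.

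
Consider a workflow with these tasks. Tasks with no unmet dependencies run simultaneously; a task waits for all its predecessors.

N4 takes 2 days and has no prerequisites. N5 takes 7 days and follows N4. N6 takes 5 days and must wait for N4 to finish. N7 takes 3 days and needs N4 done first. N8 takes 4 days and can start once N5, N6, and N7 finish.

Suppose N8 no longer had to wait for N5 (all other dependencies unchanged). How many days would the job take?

11

Before: longest chain N4→N5→N8 = 2+7+4 = 13, finish 13.
Without N5→N8, N8's earliest start moves from 9 to 7.
New critical path: N4→N6→N8 = 2+5+4 = 11 ⇒ 11 days.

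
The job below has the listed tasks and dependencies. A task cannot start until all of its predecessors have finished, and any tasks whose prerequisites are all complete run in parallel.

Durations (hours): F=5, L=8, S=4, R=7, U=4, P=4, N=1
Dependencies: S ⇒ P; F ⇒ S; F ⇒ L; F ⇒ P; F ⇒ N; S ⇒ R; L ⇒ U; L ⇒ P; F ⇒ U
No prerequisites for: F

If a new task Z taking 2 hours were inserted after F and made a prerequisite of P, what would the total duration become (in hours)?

Originally the project takes 17 hours.
With Z inserted, P now waits for max(L, F, S, Z).
New critical path: F→L→U = 5+8+4 = 17 ⇒ 17 hours.

17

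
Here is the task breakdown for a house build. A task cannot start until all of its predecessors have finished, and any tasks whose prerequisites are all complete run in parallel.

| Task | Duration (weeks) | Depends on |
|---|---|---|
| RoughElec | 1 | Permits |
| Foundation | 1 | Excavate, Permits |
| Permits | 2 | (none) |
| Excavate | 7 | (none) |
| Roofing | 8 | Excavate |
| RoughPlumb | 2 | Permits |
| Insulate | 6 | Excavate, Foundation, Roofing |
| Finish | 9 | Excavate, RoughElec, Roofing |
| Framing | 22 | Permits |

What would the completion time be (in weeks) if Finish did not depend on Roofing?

Before: longest chain Permits→Framing = 2+22 = 24, finish 24.
Without Roofing→Finish, Finish's earliest start moves from 15 to 7.
The longest chain is now Permits→Framing = 2+22 = 24, so the project takes 24 weeks.

24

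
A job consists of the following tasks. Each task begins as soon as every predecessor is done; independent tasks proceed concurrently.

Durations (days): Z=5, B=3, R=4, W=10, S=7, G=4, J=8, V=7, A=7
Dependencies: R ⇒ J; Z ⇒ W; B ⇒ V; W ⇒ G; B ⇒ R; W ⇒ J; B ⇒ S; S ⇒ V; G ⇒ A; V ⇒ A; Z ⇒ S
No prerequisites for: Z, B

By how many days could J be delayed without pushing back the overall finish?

The longest chain is Z→W→G→A = 5+10+4+7 = 26; overall finish 26 days.
J finishes as early as 23 and must finish by 26.
So J can slip 26 − 23 = 3 days.

3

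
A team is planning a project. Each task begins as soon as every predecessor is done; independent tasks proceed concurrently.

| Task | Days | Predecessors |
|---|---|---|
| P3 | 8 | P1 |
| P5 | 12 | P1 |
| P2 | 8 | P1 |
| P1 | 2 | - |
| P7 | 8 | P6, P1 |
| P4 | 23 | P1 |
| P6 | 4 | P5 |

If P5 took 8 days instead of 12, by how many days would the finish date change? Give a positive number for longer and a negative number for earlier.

As given, the longest chain is P1→P5→P6→P7 = 2+12+4+8 = 26, so the finish is 26 days.
Since P5 is critical, the -4 change carries straight to that chain (now 22 days).
New critical path: P1→P4 = 2+23 = 25 ⇒ 25 days.
Change in finish: 25 − 26 = -1 days.

-1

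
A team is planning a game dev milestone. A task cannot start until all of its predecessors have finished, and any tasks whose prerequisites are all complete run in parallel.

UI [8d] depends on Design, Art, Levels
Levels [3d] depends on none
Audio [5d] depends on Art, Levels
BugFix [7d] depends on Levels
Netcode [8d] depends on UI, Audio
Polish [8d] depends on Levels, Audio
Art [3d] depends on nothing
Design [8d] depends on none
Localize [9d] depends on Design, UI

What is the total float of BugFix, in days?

The longest chain is Design→UI→Localize = 8+8+9 = 25; overall finish 25 days.
The longest chain containing BugFix totals 10 days.
Slack of BugFix = 18 − 3 = 15 days.

15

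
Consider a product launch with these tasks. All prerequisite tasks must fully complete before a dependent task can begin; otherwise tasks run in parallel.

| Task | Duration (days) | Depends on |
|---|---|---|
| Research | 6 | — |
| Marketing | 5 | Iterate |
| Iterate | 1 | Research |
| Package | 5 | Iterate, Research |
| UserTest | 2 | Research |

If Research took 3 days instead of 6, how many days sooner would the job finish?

Baseline: Research→Iterate→Package = 6+1+5 = 12 → 12 days.
Since Research is critical, the -3 change carries straight to that chain (now 9 days).
That remains the longest chain; total 9 days.
Change in finish: 9 − 12 = -3 days.

3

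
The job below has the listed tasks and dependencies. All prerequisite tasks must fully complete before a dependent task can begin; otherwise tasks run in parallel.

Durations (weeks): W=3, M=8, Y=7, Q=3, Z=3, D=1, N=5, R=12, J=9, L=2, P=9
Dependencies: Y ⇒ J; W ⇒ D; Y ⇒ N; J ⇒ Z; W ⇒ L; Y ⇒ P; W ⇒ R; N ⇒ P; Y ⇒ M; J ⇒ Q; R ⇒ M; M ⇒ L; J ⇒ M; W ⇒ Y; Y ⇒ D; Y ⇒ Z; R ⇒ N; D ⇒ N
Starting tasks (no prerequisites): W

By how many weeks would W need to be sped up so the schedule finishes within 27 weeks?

Current finish: 29 weeks; target: 27.
W is on every critical path, so each week cut from W cuts the finish by one (this holds down to a finish of 27).
Need 29 − 27 = 2 weeks off W → W becomes 1 week, finish becomes 27.

2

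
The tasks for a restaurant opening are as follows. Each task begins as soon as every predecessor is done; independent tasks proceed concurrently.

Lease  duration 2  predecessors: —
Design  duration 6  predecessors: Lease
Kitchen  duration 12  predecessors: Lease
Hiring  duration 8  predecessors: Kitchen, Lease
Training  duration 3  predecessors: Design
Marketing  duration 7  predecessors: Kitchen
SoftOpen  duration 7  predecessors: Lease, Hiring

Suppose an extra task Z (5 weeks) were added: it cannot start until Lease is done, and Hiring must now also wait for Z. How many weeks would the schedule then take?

29

Originally the schedule takes 29 weeks.
With Z inserted, Hiring now waits for max(Kitchen, Lease, Z).
New critical path: Lease→Kitchen→Hiring→SoftOpen = 2+12+8+7 = 29 ⇒ 29 weeks.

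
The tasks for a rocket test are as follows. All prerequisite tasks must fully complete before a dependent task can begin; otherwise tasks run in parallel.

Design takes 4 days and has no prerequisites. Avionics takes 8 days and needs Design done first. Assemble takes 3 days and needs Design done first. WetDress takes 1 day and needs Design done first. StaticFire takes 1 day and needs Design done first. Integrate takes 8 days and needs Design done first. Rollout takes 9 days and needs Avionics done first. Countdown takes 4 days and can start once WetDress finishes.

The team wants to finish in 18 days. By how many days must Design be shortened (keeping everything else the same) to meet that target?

3

Current finish: 21 days; target: 18.
Design is on every critical path, so each day cut from Design cuts the finish by one (this holds down to a finish of 18).
Need 21 − 18 = 3 days off Design → Design becomes 1 day, finish becomes 18.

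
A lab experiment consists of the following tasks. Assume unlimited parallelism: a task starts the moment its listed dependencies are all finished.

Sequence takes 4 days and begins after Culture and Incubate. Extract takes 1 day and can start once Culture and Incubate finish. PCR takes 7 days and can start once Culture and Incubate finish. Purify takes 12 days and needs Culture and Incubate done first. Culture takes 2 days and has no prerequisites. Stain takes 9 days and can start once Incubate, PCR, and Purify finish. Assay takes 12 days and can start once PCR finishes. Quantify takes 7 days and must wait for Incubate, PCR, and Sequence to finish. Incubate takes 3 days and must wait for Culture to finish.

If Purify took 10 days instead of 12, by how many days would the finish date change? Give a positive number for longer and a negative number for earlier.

-2

As given, the longest chain is Culture→Incubate→Purify→Stain = 2+3+12+9 = 26, so the finish is 26 days.
Purify is on the critical path; changing it to 10 makes that path 24 days.
New critical path: Culture→Incubate→PCR→Assay = 2+3+7+12 = 24 ⇒ 24 days.
Change in finish: 24 − 26 = -2 days.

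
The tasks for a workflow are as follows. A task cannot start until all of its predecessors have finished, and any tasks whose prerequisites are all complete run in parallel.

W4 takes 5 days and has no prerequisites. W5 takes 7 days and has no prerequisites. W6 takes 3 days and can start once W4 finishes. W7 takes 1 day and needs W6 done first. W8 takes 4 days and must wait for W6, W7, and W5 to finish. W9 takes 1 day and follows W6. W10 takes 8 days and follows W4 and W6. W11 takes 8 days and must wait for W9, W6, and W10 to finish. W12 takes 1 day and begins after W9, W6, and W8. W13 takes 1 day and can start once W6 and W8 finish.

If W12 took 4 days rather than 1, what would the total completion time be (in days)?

24

Critical path before the change: W4→W6→W10→W11 = 5+3+8+8 = 24 giving 24 days.
The longest path through W12 is only 14 days, so W12 has float 10.
No other chain overtakes it, so the finish is 24 days.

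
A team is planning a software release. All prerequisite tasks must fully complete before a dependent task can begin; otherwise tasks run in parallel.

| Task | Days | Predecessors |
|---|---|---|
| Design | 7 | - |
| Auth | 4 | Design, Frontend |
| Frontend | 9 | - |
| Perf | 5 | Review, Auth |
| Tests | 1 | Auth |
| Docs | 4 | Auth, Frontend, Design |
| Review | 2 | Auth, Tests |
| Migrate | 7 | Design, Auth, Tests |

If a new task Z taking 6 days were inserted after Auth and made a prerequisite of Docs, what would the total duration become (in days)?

Originally the project takes 21 days.
With Z inserted, Docs now waits for max(Auth, Frontend, Design, Z).
New critical path: Frontend→Auth→Z→Docs = 9+4+6+4 = 23 ⇒ 23 days.

23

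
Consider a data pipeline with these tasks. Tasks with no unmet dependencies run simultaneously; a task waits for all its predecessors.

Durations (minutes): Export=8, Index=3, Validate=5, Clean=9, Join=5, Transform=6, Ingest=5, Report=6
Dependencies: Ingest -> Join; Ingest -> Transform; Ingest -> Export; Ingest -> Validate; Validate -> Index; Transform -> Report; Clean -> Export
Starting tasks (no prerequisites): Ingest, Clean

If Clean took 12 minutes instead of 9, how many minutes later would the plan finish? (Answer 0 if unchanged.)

Actual critical path: Clean→Export = 9+8 = 17 ⇒ 17 minutes.
Since Clean is critical, the +3 change carries straight to that chain (now 20 minutes).
No other chain overtakes it, so the finish is 20 minutes.
Change in finish: 20 − 17 = +3 minutes.

3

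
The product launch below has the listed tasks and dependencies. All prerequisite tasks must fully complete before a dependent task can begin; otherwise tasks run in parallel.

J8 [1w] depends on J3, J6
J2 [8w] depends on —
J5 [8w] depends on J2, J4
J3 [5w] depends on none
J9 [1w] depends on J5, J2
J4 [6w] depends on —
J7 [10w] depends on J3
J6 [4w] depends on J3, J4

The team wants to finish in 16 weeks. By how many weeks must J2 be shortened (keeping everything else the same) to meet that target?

1

Current finish: 17 weeks; target: 16.
J2 is on every critical path, so each week cut from J2 cuts the finish by one (this holds down to a finish of 15).
Need 17 − 16 = 1 week off J2 → J2 becomes 7 weeks, finish becomes 16.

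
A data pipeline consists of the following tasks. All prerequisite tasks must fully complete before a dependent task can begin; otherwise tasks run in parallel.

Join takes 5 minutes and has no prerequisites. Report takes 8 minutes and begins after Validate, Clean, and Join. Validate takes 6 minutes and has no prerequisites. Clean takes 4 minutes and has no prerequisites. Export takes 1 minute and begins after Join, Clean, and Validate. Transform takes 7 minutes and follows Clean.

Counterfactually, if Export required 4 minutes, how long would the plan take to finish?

Actual critical path: Validate→Report = 6+8 = 14 ⇒ 14 minutes.
The longest path through Export is only 7 minutes, so Export has float 7.
No other chain overtakes it, so the finish is 14 minutes.

14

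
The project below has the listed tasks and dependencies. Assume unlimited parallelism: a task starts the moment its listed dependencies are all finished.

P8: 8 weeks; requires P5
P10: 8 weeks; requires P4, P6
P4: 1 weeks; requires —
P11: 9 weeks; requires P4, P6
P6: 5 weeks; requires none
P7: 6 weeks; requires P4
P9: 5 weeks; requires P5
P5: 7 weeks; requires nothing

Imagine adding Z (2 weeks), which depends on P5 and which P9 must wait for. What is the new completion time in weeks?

Originally the plan takes 15 weeks.
With Z inserted, P9 now waits for max(P5, Z).
New critical path: P5→P8 = 7+8 = 15 ⇒ 15 weeks.

15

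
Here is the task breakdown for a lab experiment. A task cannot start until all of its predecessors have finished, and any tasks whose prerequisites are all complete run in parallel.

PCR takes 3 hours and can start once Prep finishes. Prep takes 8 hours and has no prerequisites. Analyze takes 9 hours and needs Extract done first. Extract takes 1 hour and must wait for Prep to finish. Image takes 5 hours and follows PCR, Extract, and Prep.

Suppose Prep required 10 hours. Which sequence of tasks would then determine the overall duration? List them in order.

Prep, Extract, Analyze

Critical path before the change: Prep→Extract→Analyze = 8+1+9 = 18 giving 18 hours.
Prep lies on that path, so at 10 hours the path becomes 20 hours.
No other chain overtakes it, so the finish is 20 hours.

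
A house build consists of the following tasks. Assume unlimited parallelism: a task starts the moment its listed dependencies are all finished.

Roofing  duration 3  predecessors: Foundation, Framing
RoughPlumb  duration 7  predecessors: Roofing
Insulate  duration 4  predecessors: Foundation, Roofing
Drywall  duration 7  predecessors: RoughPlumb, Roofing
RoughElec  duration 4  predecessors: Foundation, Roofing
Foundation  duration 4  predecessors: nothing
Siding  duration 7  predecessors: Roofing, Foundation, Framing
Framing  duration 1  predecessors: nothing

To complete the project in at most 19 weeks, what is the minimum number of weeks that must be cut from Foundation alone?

Current finish: 21 weeks; target: 19.
Foundation is on every critical path, so each week cut from Foundation cuts the finish by one (this holds down to a finish of 18).
Need 21 − 19 = 2 weeks off Foundation → Foundation becomes 2 weeks, finish becomes 19.

2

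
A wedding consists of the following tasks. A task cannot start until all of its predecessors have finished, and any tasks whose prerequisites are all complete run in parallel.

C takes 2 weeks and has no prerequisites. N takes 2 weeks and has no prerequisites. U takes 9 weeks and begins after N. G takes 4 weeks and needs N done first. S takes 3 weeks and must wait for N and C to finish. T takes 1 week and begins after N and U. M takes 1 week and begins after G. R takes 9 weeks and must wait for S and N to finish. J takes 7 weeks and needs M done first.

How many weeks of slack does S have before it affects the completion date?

0

The longest chain is C→S→R = 2+3+9 = 14; overall finish 14 weeks.
The longest chain containing S totals 14 weeks.
Float = 14 − 14 = 0.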